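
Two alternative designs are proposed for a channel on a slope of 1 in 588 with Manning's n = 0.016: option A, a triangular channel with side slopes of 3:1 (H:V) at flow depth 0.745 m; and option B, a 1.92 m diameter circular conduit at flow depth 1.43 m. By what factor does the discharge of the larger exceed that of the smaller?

Channel A: For a triangular section with side slope z = 3: A = zy² = 3×0.745² = 1.665 m²; P = 2y√(1+z²) = 2×0.745×3.162 = 4.712 m. Hydraulic radius R = A/P = 1.665/4.712 = 0.3534 m. Q_A = (1/0.016)·1.665·0.3534^(2/3)·√0.001701 = 2.145 m³/s.
Channel B: For a circular section of diameter D = 1.92 m at depth y = 1.43 m, the central angle is θ = 2 arccos(1 − 2y/D) = 4.165 rad. Then A = (D²/8)(θ − sin θ) = 2.313 m² and P = Dθ/2 = 3.998 m. Hydraulic radius R = A/P = 2.313/3.998 = 0.5784 m. Q_B = (1/0.016)·2.313·0.5784^(2/3)·√0.001701 = 4.138 m³/s.
The larger discharge is 4.138 m³/s and the smaller is 2.145 m³/s; the ratio is 1.93.

1.93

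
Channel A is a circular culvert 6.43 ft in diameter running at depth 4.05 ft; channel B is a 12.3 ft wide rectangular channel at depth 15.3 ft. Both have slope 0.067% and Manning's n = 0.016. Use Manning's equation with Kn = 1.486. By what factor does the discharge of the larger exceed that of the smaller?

15.7

Channel A: For a circular section of diameter D = 6.43 ft at depth y = 4.05 ft, the central angle is θ = 2 arccos(1 − 2y/D) = 3.667 rad. Then A = (D²/8)(θ − sin θ) = 21.54 ft² and P = Dθ/2 = 11.79 ft. Hydraulic radius R = A/P = 21.54/11.79 = 1.827 ft. Q_A = (1.486/0.016)·21.54·1.827^(2/3)·√0.00067 = 77.41 ft³/s.
Channel B: Flow area A = b·y = 12.3 × 15.3 = 188.2 ft². Wetted perimeter P = b + 2y = 12.3 + 2×15.3 = 42.9 ft. Hydraulic radius R = A/P = 188.2/42.9 = 4.387 ft. Q_B = (1.486/0.016)·188.2·4.387^(2/3)·√0.00067 = 1212 ft³/s.
The larger discharge is 1212 ft³/s and the smaller is 77.41 ft³/s; the ratio is 15.7.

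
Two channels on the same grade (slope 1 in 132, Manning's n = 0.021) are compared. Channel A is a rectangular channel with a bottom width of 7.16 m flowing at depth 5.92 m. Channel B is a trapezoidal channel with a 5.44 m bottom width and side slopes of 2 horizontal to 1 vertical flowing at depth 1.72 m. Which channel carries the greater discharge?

channel A

Channel A: Flow area A = b·y = 7.16 × 5.92 = 42.39 m². Wetted perimeter P = b + 2y = 7.16 + 2×5.92 = 19 m. Hydraulic radius R = A/P = 42.39/19 = 2.231 m. Q_A = (1/0.021)·42.39·2.231^(2/3)·√0.007576 = 300 m³/s.
Channel B: With bottom width b = 5.44 m and side slope z = 2: A = (b + zy)y = (5.44 + 2×1.72)×1.72 = 15.27 m²; P = b + 2y√(1+z²) = 5.44 + 2×1.72×2.236 = 13.13 m. Hydraulic radius R = A/P = 15.27/13.13 = 1.163 m. Q_B = (1/0.021)·15.27·1.163^(2/3)·√0.007576 = 70.01 m³/s.
Q_A = 300 m³/s vs Q_B = 70.01 m³/s, so channel A carries more.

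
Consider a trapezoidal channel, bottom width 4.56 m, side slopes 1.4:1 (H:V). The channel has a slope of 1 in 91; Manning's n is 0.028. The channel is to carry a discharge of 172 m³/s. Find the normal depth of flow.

Manning's equation rearranged: A R^(2/3) = nQ / (1·√S) = 0.028 × 172 / (√0.01099) = 45.94.
Try y = 2.9 m: A R^(2/3) = 35.88 — too small.
Try y = 3.28 m: A R^(2/3) = 45.96 — ≈ 45.94.

y_n = 3.28 m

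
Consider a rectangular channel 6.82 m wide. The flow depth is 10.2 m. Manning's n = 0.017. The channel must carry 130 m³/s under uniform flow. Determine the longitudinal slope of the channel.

Flow area A = b·y = 6.82 × 10.2 = 69.56 m². Wetted perimeter P = b + 2y = 6.82 + 2×10.2 = 27.22 m.
Hydraulic radius R = A/P = 69.56/27.22 = 2.556 m.
From Manning's equation, S = [nQ / (1 A R^(2/3))]² = [0.017 × 130 / (1 × 69.56 × 2.556^(2/3))]² = 0.000289.

S = 0.000289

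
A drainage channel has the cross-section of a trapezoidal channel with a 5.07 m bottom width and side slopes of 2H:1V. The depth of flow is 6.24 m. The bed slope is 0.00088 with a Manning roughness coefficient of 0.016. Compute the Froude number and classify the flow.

subcritical

With bottom width b = 5.07 m and side slope z = 2: A = (b + zy)y = (5.07 + 2×6.24)×6.24 = 109.5 m²; P = b + 2y√(1+z²) = 5.07 + 2×6.24×2.236 = 32.98 m.
Hydraulic radius R = A/P = 109.5/32.98 = 3.321 m.
V = (1/n) R^(2/3) √S = (1/0.016) × 3.321^(2/3) × √0.00088 = 4.127 m/s. Hydraulic depth D_h = A/T = 109.5/30.03 = 3.647 m.
Froude number Fr = V/√(g·D_h) = 4.127/√(9.81×3.647) = 0.69, which is less than 1, so the flow is subcritical.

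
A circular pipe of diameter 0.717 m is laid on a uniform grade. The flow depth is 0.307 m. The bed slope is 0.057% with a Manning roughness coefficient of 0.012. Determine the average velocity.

V = 0.59 m/s

For a circular section of diameter D = 0.717 m at depth y = 0.307 m, the central angle is θ = 2 arccos(1 − 2y/D) = 2.853 rad. Then A = (D²/8)(θ − sin θ) = 0.1651 m² and P = Dθ/2 = 1.023 m.
Hydraulic radius R = A/P = 0.1651/1.023 = 0.1614 m.
From Manning's equation, V = (1/n) R^(2/3) S^(1/2) = (1/0.012) × 0.1614^(2/3) × 0.00057^(1/2) = 0.59 m/s.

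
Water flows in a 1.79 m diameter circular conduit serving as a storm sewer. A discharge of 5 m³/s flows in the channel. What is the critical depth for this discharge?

At critical depth, Q² T / (g A³) = 1, i.e. A³/T = Q²/g = 5²/9.81 = 2.548.
Try y = 0.907 m: A³/T = 1.171 — short.
Try y = 1.11 m: A³/T = 2.536 — matches.

y_c = 1.11 m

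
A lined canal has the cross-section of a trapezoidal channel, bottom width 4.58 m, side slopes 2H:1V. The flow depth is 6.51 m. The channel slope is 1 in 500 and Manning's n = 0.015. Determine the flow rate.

Q = 772 m³/s

With bottom width b = 4.58 m and side slope z = 2: A = (b + zy)y = (4.58 + 2×6.51)×6.51 = 114.6 m²; P = b + 2y√(1+z²) = 4.58 + 2×6.51×2.236 = 33.69 m.
Hydraulic radius R = A/P = 114.6/33.69 = 3.401 m.
Manning's equation: Q = (1/n) A R^(2/3) S^(1/2) = (1/0.015) × 114.6 × 3.401^(2/3) × 0.002^(1/2) = 772 m³/s.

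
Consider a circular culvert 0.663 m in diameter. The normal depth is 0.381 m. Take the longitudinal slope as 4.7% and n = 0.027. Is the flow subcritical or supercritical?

For a circular section of diameter D = 0.663 m at depth y = 0.381 m, the central angle is θ = 2 arccos(1 − 2y/D) = 3.441 rad. Then A = (D²/8)(θ − sin θ) = 0.2053 m² and P = Dθ/2 = 1.141 m.
Hydraulic radius R = A/P = 0.2053/1.141 = 0.18 m.
V = (1/n) R^(2/3) √S = (1/0.027) × 0.18^(2/3) × √0.047 = 2.56 m/s. Hydraulic depth D_h = A/T = 0.2053/0.6556 = 0.3132 m.
Froude number Fr = V/√(g·D_h) = 2.56/√(9.81×0.3132) = 1.46, which is greater than 1, so the flow is supercritical.

supercritical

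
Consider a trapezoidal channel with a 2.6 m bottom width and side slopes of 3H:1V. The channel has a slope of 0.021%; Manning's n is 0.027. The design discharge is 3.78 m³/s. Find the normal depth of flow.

Manning's equation rearranged: A R^(2/3) = nQ / (1·√S) = 0.027 × 3.78 / (√0.00021) = 7.043.
At y = 0.971 m: A R^(2/3) = 3.86 — short.
At y = 1.29 m: A R^(2/3) = 7.047 — ≈ 7.043.

y_n = 1.29 m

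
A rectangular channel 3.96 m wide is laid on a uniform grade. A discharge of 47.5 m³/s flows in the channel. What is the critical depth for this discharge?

y_c = 2.45 m

For a rectangular channel, critical depth y_c = (q²/g)^(1/3) where q = Q/b = 47.5/3.96 = 11.99 m²/s.
So y_c = (11.99²/9.81)^(1/3) = 2.45 m.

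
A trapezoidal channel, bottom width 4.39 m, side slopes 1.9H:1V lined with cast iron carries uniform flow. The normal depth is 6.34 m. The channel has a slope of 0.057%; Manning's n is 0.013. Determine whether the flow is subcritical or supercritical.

subcritical

With bottom width b = 4.39 m and side slope z = 1.9: A = (b + zy)y = (4.39 + 1.9×6.34)×6.34 = 104.2 m²; P = b + 2y√(1+z²) = 4.39 + 2×6.34×2.147 = 31.62 m.
Hydraulic radius R = A/P = 104.2/31.62 = 3.296 m.
V = (1/n) R^(2/3) √S = (1/0.013) × 3.296^(2/3) × √0.00057 = 4.067 m/s. Hydraulic depth D_h = A/T = 104.2/28.48 = 3.659 m.
Froude number Fr = V/√(g·D_h) = 4.067/√(9.81×3.659) = 0.679, which is less than 1, so the flow is subcritical.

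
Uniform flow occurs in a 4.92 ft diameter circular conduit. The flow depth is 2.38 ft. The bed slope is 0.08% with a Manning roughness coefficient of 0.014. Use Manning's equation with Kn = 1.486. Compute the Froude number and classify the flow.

subcritical

For a circular section of diameter D = 4.92 ft at depth y = 2.38 ft, the central angle is θ = 2 arccos(1 − 2y/D) = 3.077 rad. Then A = (D²/8)(θ − sin θ) = 9.112 ft² and P = Dθ/2 = 7.568 ft.
Hydraulic radius R = A/P = 9.112/7.568 = 1.204 ft.
V = (1.486/n) R^(2/3) √S = (1.486/0.014) × 1.204^(2/3) × √0.0008 = 3.398 ft/s. Hydraulic depth D_h = A/T = 9.112/4.917 = 1.853 ft.
Froude number Fr = V/√(g·D_h) = 3.398/√(32.2×1.853) = 0.44, which is less than 1, so the flow is subcritical.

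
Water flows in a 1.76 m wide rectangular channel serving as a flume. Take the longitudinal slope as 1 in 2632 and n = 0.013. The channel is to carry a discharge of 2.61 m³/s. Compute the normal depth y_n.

Manning's equation rearranged: A R^(2/3) = nQ / (1·√S) = 0.013 × 2.61 / (√0.0003799) = 1.741.
Try y = 1.28 m: A R^(2/3) = 1.46 — too small.
Try y = 1.47 m: A R^(2/3) = 1.738 — close enough.

y_n = 1.47 m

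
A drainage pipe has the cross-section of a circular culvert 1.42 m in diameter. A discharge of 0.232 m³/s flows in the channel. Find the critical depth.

y_c = 0.243 m

At critical depth, Q² T / (g A³) = 1, i.e. A³/T = Q²/g = 0.232²/9.81 = 0.005487.
Try y = 0.267 m: A³/T = 0.007923 — too large.
Try y = 0.243 m: A³/T = 0.005474 — ≈ 0.005487.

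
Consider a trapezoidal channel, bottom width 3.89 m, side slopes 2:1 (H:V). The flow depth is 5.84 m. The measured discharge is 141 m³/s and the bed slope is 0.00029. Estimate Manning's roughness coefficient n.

With bottom width b = 3.89 m and side slope z = 2: A = (b + zy)y = (3.89 + 2×5.84)×5.84 = 90.93 m²; P = b + 2y√(1+z²) = 3.89 + 2×5.84×2.236 = 30.01 m.
Hydraulic radius R = A/P = 90.93/30.01 = 3.03 m.
Rearranging Manning's equation: n = (1/Q) A R^(2/3) S^(1/2) = (1/141) × 90.93 × 3.03^(2/3) × √0.00029 = 0.023.

n = 0.023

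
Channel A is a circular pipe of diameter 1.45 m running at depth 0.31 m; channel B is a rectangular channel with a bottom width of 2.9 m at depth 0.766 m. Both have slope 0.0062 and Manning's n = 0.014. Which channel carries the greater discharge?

channel B

Channel A: For a circular section of diameter D = 1.45 m at depth y = 0.31 m, the central angle is θ = 2 arccos(1 − 2y/D) = 1.923 rad. Then A = (D²/8)(θ − sin θ) = 0.2586 m² and P = Dθ/2 = 1.394 m. Hydraulic radius R = A/P = 0.2586/1.394 = 0.1855 m. Q_A = (1/0.014)·0.2586·0.1855^(2/3)·√0.0062 = 0.4731 m³/s.
Channel B: Flow area A = b·y = 2.9 × 0.766 = 2.221 m². Wetted perimeter P = b + 2y = 2.9 + 2×0.766 = 4.432 m. Hydraulic radius R = A/P = 2.221/4.432 = 0.5012 m. Q_B = (1/0.014)·2.221·0.5012^(2/3)·√0.0062 = 7.883 m³/s.
Q_A = 0.4731 m³/s vs Q_B = 7.883 m³/s, so channel B carries more.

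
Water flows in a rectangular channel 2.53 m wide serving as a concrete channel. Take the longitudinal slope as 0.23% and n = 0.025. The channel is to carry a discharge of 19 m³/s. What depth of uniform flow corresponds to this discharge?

y_n = 4.02 m

Manning's equation rearranged: A R^(2/3) = nQ / (1·√S) = 0.025 × 19 / (√0.0023) = 9.904.
Trying y = 2.88 m: A R^(2/3) = 6.686 — too small.
Trying y = 4.02 m: A R^(2/3) = 9.913 — close enough.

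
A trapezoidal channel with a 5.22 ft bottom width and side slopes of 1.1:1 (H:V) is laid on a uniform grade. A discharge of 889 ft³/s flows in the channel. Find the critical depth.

y_c = 6.37 ft

At critical depth, Q² T / (g A³) = 1, i.e. A³/T = Q²/g = 889²/32.2 = 24540.
At y = 5.37 ft: A³/T = 12520 — too small.
At y = 8.08 ft: A³/T = 64410 — too large.
At y = 6.37 ft: A³/T = 24560 — matches.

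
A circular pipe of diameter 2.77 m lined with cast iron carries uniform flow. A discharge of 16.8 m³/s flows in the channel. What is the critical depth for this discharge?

y_c = 1.83 m

At critical depth, Q² T / (g A³) = 1, i.e. A³/T = Q²/g = 16.8²/9.81 = 28.77.
Try y = 1.65 m: A³/T = 19.28 — low.
Try y = 2.12 m: A³/T = 51.63 — high.
Try y = 1.83 m: A³/T = 28.74 — close enough.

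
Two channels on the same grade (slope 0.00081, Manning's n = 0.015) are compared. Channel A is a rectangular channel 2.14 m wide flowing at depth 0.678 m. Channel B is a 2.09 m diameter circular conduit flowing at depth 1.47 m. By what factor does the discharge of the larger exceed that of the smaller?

Channel A: Flow area A = b·y = 2.14 × 0.678 = 1.451 m². Wetted perimeter P = b + 2y = 2.14 + 2×0.678 = 3.496 m. Hydraulic radius R = A/P = 1.451/3.496 = 0.415 m. Q_A = (1/0.015)·1.451·0.415^(2/3)·√0.00081 = 1.532 m³/s.
Channel B: For a circular section of diameter D = 2.09 m at depth y = 1.47 m, the central angle is θ = 2 arccos(1 − 2y/D) = 3.979 rad. Then A = (D²/8)(θ − sin θ) = 2.578 m² and P = Dθ/2 = 4.158 m. Hydraulic radius R = A/P = 2.578/4.158 = 0.6201 m. Q_B = (1/0.015)·2.578·0.6201^(2/3)·√0.00081 = 3.557 m³/s.
The larger discharge is 3.557 m³/s and the smaller is 1.532 m³/s; the ratio is 2.32.

2.32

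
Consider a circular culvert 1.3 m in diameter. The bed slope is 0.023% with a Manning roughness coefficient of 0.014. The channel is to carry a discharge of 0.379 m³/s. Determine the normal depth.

Manning's equation rearranged: A R^(2/3) = nQ / (1·√S) = 0.014 × 0.379 / (√0.00023) = 0.3499.
Trying y = 0.534 m: A R^(2/3) = 0.2219 — too small.
Trying y = 0.842 m: A R^(2/3) = 0.4722 — too large.
Trying y = 0.694 m: A R^(2/3) = 0.35 — matches.

y_n = 0.694 m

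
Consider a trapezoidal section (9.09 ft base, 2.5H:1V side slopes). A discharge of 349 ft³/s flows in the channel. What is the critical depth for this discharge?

y_c = 2.77 ft

At critical depth, Q² T / (g A³) = 1, i.e. A³/T = Q²/g = 349²/32.2 = 3783.
Try y = 3.48 ft: A³/T = 8957 — too large.
Try y = 1.91 ft: A³/T = 996.4 — too small.
Try y = 2.77 ft: A³/T = 3806 — ≈ 3783.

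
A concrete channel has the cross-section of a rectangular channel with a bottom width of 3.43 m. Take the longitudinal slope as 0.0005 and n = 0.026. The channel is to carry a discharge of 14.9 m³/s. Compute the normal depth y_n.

y_n = 4.39 m

Manning's equation rearranged: A R^(2/3) = nQ / (1·√S) = 0.026 × 14.9 / (√0.0005) = 17.33.
At y = 3.91 m: A R^(2/3) = 15.08 — too small.
At y = 4.39 m: A R^(2/3) = 17.32 — ≈ 17.33.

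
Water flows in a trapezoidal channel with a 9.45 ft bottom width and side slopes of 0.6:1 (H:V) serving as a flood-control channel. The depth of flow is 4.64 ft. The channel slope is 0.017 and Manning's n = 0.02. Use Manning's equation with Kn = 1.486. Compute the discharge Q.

Q = 1090 ft³/s

With bottom width b = 9.45 ft and side slope z = 0.6: A = (b + zy)y = (9.45 + 0.6×4.64)×4.64 = 56.77 ft²; P = b + 2y√(1+z²) = 9.45 + 2×4.64×1.166 = 20.27 ft.
Hydraulic radius R = A/P = 56.77/20.27 = 2.8 ft.
Manning's equation: Q = (1.486/n) A R^(2/3) S^(1/2) = (1.486/0.02) × 56.77 × 2.8^(2/3) × 0.017^(1/2) = 1090 ft³/s.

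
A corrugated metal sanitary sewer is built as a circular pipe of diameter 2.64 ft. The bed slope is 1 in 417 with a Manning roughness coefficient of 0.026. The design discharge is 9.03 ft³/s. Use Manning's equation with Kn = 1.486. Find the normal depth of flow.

y_n = 1.75 ft

Manning's equation rearranged: A R^(2/3) = nQ / (1.486·√S) = 0.026 × 9.03 / (1.486 × √0.002398) = 3.226.
Try y = 1.28 ft: A R^(2/3) = 1.968 — too small.
Try y = 1.75 ft: A R^(2/3) = 3.227 — ≈ 3.226.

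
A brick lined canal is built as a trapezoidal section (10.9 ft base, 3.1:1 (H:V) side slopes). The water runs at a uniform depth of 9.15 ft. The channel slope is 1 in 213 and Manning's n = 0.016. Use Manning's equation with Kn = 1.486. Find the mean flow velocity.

V = 18.8 ft/s

With bottom width b = 10.9 ft and side slope z = 3.1: A = (b + zy)y = (10.9 + 3.1×9.15)×9.15 = 359.3 ft²; P = b + 2y√(1+z²) = 10.9 + 2×9.15×3.257 = 70.51 ft.
Hydraulic radius R = A/P = 359.3/70.51 = 5.095 ft.
From Manning's equation, V = (1.486/n) R^(2/3) S^(1/2) = (1.486/0.016) × 5.095^(2/3) × 0.004695^(1/2) = 18.8 ft/s.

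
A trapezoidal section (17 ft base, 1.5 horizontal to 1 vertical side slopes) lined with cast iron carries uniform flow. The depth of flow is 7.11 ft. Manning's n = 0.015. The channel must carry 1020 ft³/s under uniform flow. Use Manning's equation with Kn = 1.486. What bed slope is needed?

S = 0.000357

With bottom width b = 17 ft and side slope z = 1.5: A = (b + zy)y = (17 + 1.5×7.11)×7.11 = 196.7 ft²; P = b + 2y√(1+z²) = 17 + 2×7.11×1.803 = 42.64 ft.
Hydraulic radius R = A/P = 196.7/42.64 = 4.613 ft.
From Manning's equation, S = [nQ / (1.486 A R^(2/3))]² = [0.015 × 1020 / (1.486 × 196.7 × 4.613^(2/3))]² = 0.000357.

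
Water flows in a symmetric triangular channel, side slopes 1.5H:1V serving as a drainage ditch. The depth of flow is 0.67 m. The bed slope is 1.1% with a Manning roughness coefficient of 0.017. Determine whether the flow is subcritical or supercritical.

supercritical

For a triangular section with side slope z = 1.5: A = zy² = 1.5×0.67² = 0.6734 m²; P = 2y√(1+z²) = 2×0.67×1.803 = 2.416 m.
Hydraulic radius R = A/P = 0.6734/2.416 = 0.2787 m.
V = (1/n) R^(2/3) √S = (1/0.017) × 0.2787^(2/3) × √0.011 = 2.633 m/s. Hydraulic depth D_h = A/T = 0.6734/2.01 = 0.335 m.
Froude number Fr = V/√(g·D_h) = 2.633/√(9.81×0.335) = 1.45, which is greater than 1, so the flow is supercritical.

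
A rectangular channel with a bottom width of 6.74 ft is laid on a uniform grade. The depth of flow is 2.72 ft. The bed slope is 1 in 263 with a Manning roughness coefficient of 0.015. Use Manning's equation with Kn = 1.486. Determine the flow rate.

Flow area A = b·y = 6.74 × 2.72 = 18.33 ft². Wetted perimeter P = b + 2y = 6.74 + 2×2.72 = 12.18 ft.
Hydraulic radius R = A/P = 18.33/12.18 = 1.505 ft.
Manning's equation: Q = (1.486/n) A R^(2/3) S^(1/2) = (1.486/0.015) × 18.33 × 1.505^(2/3) × 0.003802^(1/2) = 147 ft³/s.

Q = 147 ft³/s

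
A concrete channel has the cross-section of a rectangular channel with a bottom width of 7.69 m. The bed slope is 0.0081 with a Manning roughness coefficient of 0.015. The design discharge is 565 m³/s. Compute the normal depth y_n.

y_n = 6.74 m

Manning's equation rearranged: A R^(2/3) = nQ / (1·√S) = 0.015 × 565 / (√0.0081) = 94.17.
Try y = 8.41 m: A R^(2/3) = 123.5 — too large.
Try y = 5.62 m: A R^(2/3) = 74.93 — too small.
Try y = 6.74 m: A R^(2/3) = 94.15 — close enough.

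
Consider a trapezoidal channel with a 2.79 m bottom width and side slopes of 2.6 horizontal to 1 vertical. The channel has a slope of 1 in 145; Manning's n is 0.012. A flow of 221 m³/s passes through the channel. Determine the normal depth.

y_n = 2.61 m

Manning's equation rearranged: A R^(2/3) = nQ / (1·√S) = 0.012 × 221 / (√0.006897) = 31.93.
Trying y = 3.15 m: A R^(2/3) = 49.27 — high.
Trying y = 1.83 m: A R^(2/3) = 14.39 — low.
Trying y = 2.61 m: A R^(2/3) = 31.9 — close enough.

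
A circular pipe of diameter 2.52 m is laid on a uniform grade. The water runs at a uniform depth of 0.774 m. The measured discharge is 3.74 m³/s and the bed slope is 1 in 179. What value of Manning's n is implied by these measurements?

For a circular section of diameter D = 2.52 m at depth y = 0.774 m, the central angle is θ = 2 arccos(1 − 2y/D) = 2.35 rad. Then A = (D²/8)(θ − sin θ) = 1.3 m² and P = Dθ/2 = 2.961 m.
Hydraulic radius R = A/P = 1.3/2.961 = 0.4392 m.
Rearranging Manning's equation: n = (1/Q) A R^(2/3) S^(1/2) = (1/3.74) × 1.3 × 0.4392^(2/3) × √0.005587 = 0.015.

n = 0.015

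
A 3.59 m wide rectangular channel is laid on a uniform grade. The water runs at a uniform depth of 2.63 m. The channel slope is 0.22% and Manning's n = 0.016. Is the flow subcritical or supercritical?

subcritical

Flow area A = b·y = 3.59 × 2.63 = 9.442 m². Wetted perimeter P = b + 2y = 3.59 + 2×2.63 = 8.85 m.
Hydraulic radius R = A/P = 9.442/8.85 = 1.067 m.
V = (1/n) R^(2/3) √S = (1/0.016) × 1.067^(2/3) × √0.0022 = 3.061 m/s. Hydraulic depth D_h = A/T = 9.442/3.59 = 2.63 m.
Froude number Fr = V/√(g·D_h) = 3.061/√(9.81×2.63) = 0.603, which is less than 1, so the flow is subcritical.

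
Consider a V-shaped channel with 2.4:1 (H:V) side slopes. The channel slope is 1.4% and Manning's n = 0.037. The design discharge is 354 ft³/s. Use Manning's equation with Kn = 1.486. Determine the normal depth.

y_n = 4.4 ft

Manning's equation rearranged: A R^(2/3) = nQ / (1.486·√S) = 0.037 × 354 / (1.486 × √0.014) = 74.49.
Trying y = 3.72 ft: A R^(2/3) = 47.62 — too small.
Trying y = 5.33 ft: A R^(2/3) = 124.2 — too large.
Trying y = 4.4 ft: A R^(2/3) = 74.51 — close enough.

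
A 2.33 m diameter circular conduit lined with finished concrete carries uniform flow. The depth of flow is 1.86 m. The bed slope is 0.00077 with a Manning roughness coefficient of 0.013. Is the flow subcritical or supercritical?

For a circular section of diameter D = 2.33 m at depth y = 1.86 m, the central angle is θ = 2 arccos(1 − 2y/D) = 4.42 rad. Then A = (D²/8)(θ − sin θ) = 3.649 m² and P = Dθ/2 = 5.149 m.
Hydraulic radius R = A/P = 3.649/5.149 = 0.7087 m.
V = (1/n) R^(2/3) √S = (1/0.013) × 0.7087^(2/3) × √0.00077 = 1.697 m/s. Hydraulic depth D_h = A/T = 3.649/1.87 = 1.952 m.
Froude number Fr = V/√(g·D_h) = 1.697/√(9.81×1.952) = 0.388, which is less than 1, so the flow is subcritical.

subcritical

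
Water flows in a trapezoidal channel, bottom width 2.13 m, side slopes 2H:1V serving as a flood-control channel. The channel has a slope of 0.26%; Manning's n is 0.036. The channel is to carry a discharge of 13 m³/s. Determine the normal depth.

y_n = 1.7 m

Manning's equation rearranged: A R^(2/3) = nQ / (1·√S) = 0.036 × 13 / (√0.0026) = 9.178.
At y = 1.36 m: A R^(2/3) = 5.699 — too small.
At y = 1.7 m: A R^(2/3) = 9.186 — ≈ 9.178.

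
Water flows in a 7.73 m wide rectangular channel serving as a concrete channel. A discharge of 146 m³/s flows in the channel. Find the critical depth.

y_c = 3.31 m

For a rectangular channel, critical depth y_c = (q²/g)^(1/3) where q = Q/b = 146/7.73 = 18.89 m²/s.
So y_c = (18.89²/9.81)^(1/3) = 3.31 m.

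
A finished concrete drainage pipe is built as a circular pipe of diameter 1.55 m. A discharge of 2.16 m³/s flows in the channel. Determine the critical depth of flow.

y_c = 0.749 m

At critical depth, Q² T / (g A³) = 1, i.e. A³/T = Q²/g = 2.16²/9.81 = 0.4756.
Trying y = 0.913 m: A³/T = 1.013 — over.
Trying y = 0.614 m: A³/T = 0.2221 — short.
Trying y = 0.749 m: A³/T = 0.4756 — matches.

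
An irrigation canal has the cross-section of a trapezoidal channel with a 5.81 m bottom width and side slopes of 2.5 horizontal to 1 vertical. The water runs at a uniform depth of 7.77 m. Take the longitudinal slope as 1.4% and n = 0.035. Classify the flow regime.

supercritical

With bottom width b = 5.81 m and side slope z = 2.5: A = (b + zy)y = (5.81 + 2.5×7.77)×7.77 = 196.1 m²; P = b + 2y√(1+z²) = 5.81 + 2×7.77×2.693 = 47.65 m.
Hydraulic radius R = A/P = 196.1/47.65 = 4.115 m.
V = (1/n) R^(2/3) √S = (1/0.035) × 4.115^(2/3) × √0.014 = 8.681 m/s. Hydraulic depth D_h = A/T = 196.1/44.66 = 4.39 m.
Froude number Fr = V/√(g·D_h) = 8.681/√(9.81×4.39) = 1.32, which is greater than 1, so the flow is supercritical.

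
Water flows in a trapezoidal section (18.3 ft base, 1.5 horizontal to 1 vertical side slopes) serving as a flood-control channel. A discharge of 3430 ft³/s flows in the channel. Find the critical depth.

At critical depth, Q² T / (g A³) = 1, i.e. A³/T = Q²/g = 3430²/32.2 = 365400.
At y = 9.15 ft: A³/T = 550000 — high.
At y = 6.75 ft: A³/T = 183200 — low.
At y = 8.18 ft: A³/T = 365000 — matches.

y_c = 8.18 ft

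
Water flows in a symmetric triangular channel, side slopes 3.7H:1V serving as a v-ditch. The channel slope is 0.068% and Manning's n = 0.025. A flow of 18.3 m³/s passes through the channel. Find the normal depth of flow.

y_n = 2.15 m

Manning's equation rearranged: A R^(2/3) = nQ / (1·√S) = 0.025 × 18.3 / (√0.00068) = 17.54.
At y = 2.55 m: A R^(2/3) = 27.63 — high.
At y = 1.63 m: A R^(2/3) = 8.378 — low.
At y = 2.15 m: A R^(2/3) = 17.53 — ≈ 17.54.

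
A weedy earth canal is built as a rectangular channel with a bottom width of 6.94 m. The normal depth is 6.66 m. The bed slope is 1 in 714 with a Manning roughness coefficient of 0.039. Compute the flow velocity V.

V = 1.66 m/s

Flow area A = b·y = 6.94 × 6.66 = 46.22 m². Wetted perimeter P = b + 2y = 6.94 + 2×6.66 = 20.26 m.
Hydraulic radius R = A/P = 46.22/20.26 = 2.281 m.
From Manning's equation, V = (1/n) R^(2/3) S^(1/2) = (1/0.039) × 2.281^(2/3) × 0.001401^(1/2) = 1.66 m/s.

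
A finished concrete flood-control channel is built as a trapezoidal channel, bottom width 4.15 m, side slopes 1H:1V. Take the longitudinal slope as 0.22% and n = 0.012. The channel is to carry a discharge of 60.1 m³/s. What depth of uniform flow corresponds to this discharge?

y_n = 2.08 m

Manning's equation rearranged: A R^(2/3) = nQ / (1·√S) = 0.012 × 60.1 / (√0.0022) = 15.38.
Try y = 1.87 m: A R^(2/3) = 12.66 — short.
Try y = 2.44 m: A R^(2/3) = 20.65 — over.
Try y = 2.08 m: A R^(2/3) = 15.37 — close enough.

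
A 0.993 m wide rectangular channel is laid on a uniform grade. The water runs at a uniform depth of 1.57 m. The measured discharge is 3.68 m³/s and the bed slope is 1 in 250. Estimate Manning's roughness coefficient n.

n = 0.014

Flow area A = b·y = 0.993 × 1.57 = 1.559 m². Wetted perimeter P = b + 2y = 0.993 + 2×1.57 = 4.133 m.
Hydraulic radius R = A/P = 1.559/4.133 = 0.3772 m.
Rearranging Manning's equation: n = (1/Q) A R^(2/3) S^(1/2) = (1/3.68) × 1.559 × 0.3772^(2/3) × √0.004 = 0.014.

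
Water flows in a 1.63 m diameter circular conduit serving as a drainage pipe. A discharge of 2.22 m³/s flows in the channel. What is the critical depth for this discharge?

y_c = 0.748 m

At critical depth, Q² T / (g A³) = 1, i.e. A³/T = Q²/g = 2.22²/9.81 = 0.5024.
Try y = 0.841 m: A³/T = 0.7856 — over.
Try y = 0.748 m: A³/T = 0.502 — matches.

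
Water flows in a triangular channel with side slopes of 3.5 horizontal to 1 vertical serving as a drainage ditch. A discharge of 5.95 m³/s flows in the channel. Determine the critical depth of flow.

At critical depth, Q² T / (g A³) = 1, i.e. A³/T = Q²/g = 5.95²/9.81 = 3.609.
Trying y = 0.707 m: A³/T = 1.082 — low.
Trying y = 0.9 m: A³/T = 3.617 — matches.

y_c = 0.9 m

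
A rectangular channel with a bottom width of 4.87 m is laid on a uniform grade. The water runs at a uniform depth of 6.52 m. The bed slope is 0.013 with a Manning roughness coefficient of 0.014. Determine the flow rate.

Q = 379 m³/s

Flow area A = b·y = 4.87 × 6.52 = 31.75 m². Wetted perimeter P = b + 2y = 4.87 + 2×6.52 = 17.91 m.
Hydraulic radius R = A/P = 31.75/17.91 = 1.773 m.
Manning's equation: Q = (1/n) A R^(2/3) S^(1/2) = (1/0.014) × 31.75 × 1.773^(2/3) × 0.013^(1/2) = 379 m³/s.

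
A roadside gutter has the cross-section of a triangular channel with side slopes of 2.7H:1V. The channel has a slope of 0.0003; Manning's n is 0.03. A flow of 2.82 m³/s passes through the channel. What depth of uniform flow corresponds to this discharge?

Manning's equation rearranged: A R^(2/3) = nQ / (1·√S) = 0.03 × 2.82 / (√0.0003) = 4.884.
Try y = 1.76 m: A R^(2/3) = 7.358 — high.
Try y = 1.31 m: A R^(2/3) = 3.348 — low.
Try y = 1.51 m: A R^(2/3) = 4.89 — ≈ 4.884.

y_n = 1.51 m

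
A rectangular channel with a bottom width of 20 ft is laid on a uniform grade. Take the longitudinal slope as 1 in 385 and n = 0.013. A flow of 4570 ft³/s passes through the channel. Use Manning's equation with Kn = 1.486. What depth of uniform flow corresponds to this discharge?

Manning's equation rearranged: A R^(2/3) = nQ / (1.486·√S) = 0.013 × 4570 / (1.486 × √0.002597) = 784.5.
Trying y = 14.6 ft: A R^(2/3) = 957.2 — high.
Trying y = 8.64 ft: A R^(2/3) = 480.4 — low.
Trying y = 12.5 ft: A R^(2/3) = 784.2 — ≈ 784.5.

y_n = 12.5 ft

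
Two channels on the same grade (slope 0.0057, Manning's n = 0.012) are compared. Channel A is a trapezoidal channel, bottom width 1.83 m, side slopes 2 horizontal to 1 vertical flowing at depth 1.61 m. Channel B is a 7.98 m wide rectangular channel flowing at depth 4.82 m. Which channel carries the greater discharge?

Channel A: With bottom width b = 1.83 m and side slope z = 2: A = (b + zy)y = (1.83 + 2×1.61)×1.61 = 8.131 m²; P = b + 2y√(1+z²) = 1.83 + 2×1.61×2.236 = 9.03 m. Hydraulic radius R = A/P = 8.131/9.03 = 0.9004 m. Q_A = (1/0.012)·8.131·0.9004^(2/3)·√0.0057 = 47.7 m³/s.
Channel B: Flow area A = b·y = 7.98 × 4.82 = 38.46 m². Wetted perimeter P = b + 2y = 7.98 + 2×4.82 = 17.62 m. Hydraulic radius R = A/P = 38.46/17.62 = 2.183 m. Q_B = (1/0.012)·38.46·2.183^(2/3)·√0.0057 = 407.2 m³/s.
Q_A = 47.7 m³/s vs Q_B = 407.2 m³/s, so channel B carries more.

channel B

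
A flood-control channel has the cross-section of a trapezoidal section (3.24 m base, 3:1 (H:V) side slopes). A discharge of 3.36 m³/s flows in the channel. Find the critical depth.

At critical depth, Q² T / (g A³) = 1, i.e. A³/T = Q²/g = 3.36²/9.81 = 1.151.
At y = 0.371 m: A³/T = 0.7706 — too small.
At y = 0.418 m: A³/T = 1.153 — close enough.

y_c = 0.418 m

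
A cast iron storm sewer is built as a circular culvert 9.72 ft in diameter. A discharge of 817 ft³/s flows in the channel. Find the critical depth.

y_c = 6.94 ft

At critical depth, Q² T / (g A³) = 1, i.e. A³/T = Q²/g = 817²/32.2 = 20730.
At y = 8.66 ft: A³/T = 56160 — over.
At y = 5.9 ft: A³/T = 11030 — short.
At y = 6.94 ft: A³/T = 20730 — matches.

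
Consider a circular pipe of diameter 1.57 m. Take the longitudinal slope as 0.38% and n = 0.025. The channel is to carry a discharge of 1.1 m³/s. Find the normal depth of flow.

Manning's equation rearranged: A R^(2/3) = nQ / (1·√S) = 0.025 × 1.1 / (√0.0038) = 0.4461.
At y = 0.78 m: A R^(2/3) = 0.5133 — high.
At y = 0.609 m: A R^(2/3) = 0.3305 — low.
At y = 0.719 m: A R^(2/3) = 0.4458 — ≈ 0.4461.

y_n = 0.719 m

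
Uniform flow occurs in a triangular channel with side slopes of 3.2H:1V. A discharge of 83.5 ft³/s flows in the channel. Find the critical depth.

At critical depth, Q² T / (g A³) = 1, i.e. A³/T = Q²/g = 83.5²/32.2 = 216.5.
Trying y = 1.76 ft: A³/T = 86.46 — short.
Trying y = 2.11 ft: A³/T = 214.1 — ≈ 216.5.

y_c = 2.11 ft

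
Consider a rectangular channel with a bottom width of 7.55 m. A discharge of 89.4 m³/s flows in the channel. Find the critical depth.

y_c = 2.43 m

For a rectangular channel, critical depth y_c = (q²/g)^(1/3) where q = Q/b = 89.4/7.55 = 11.84 m²/s.
So y_c = (11.84²/9.81)^(1/3) = 2.43 m.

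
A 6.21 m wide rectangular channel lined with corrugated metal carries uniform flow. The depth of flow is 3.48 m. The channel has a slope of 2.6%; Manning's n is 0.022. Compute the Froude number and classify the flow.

Flow area A = b·y = 6.21 × 3.48 = 21.61 m². Wetted perimeter P = b + 2y = 6.21 + 2×3.48 = 13.17 m.
Hydraulic radius R = A/P = 21.61/13.17 = 1.641 m.
V = (1/n) R^(2/3) √S = (1/0.022) × 1.641^(2/3) × √0.026 = 10.2 m/s. Hydraulic depth D_h = A/T = 21.61/6.21 = 3.48 m.
Froude number Fr = V/√(g·D_h) = 10.2/√(9.81×3.48) = 1.75, which is greater than 1, so the flow is supercritical.

supercritical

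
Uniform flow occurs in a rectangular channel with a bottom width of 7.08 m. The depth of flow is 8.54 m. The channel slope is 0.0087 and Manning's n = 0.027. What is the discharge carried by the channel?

Flow area A = b·y = 7.08 × 8.54 = 60.46 m². Wetted perimeter P = b + 2y = 7.08 + 2×8.54 = 24.16 m.
Hydraulic radius R = A/P = 60.46/24.16 = 2.503 m.
Manning's equation: Q = (1/n) A R^(2/3) S^(1/2) = (1/0.027) × 60.46 × 2.503^(2/3) × 0.0087^(1/2) = 385 m³/s.

Q = 385 m³/s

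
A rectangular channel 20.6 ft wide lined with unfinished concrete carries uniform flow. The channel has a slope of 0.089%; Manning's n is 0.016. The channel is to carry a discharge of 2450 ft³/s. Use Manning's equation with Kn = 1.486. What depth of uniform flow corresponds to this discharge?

y_n = 13.3 ft

Manning's equation rearranged: A R^(2/3) = nQ / (1.486·√S) = 0.016 × 2450 / (1.486 × √0.00089) = 884.2.
Trying y = 11 ft: A R^(2/3) = 690.5 — low.
Trying y = 16.1 ft: A R^(2/3) = 1129 — high.
Trying y = 13.3 ft: A R^(2/3) = 884.9 — ≈ 884.2.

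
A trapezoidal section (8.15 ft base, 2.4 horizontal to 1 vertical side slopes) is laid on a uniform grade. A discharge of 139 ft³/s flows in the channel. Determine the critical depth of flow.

At critical depth, Q² T / (g A³) = 1, i.e. A³/T = Q²/g = 139²/32.2 = 600.
Try y = 1.43 ft: A³/T = 302.6 — low.
Try y = 1.74 ft: A³/T = 597.8 — close enough.

y_c = 1.74 ft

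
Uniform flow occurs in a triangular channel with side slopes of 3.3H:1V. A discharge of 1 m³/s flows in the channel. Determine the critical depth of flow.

At critical depth, Q² T / (g A³) = 1, i.e. A³/T = Q²/g = 1²/9.81 = 0.1019.
Try y = 0.492 m: A³/T = 0.157 — high.
Try y = 0.36 m: A³/T = 0.03292 — low.
Try y = 0.451 m: A³/T = 0.1016 — ≈ 0.1019.

y_c = 0.451 m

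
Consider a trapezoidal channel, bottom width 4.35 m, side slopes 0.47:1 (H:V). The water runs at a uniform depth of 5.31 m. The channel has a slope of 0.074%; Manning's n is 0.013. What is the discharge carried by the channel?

Q = 131 m³/s

With bottom width b = 4.35 m and side slope z = 0.47: A = (b + zy)y = (4.35 + 0.47×5.31)×5.31 = 36.35 m²; P = b + 2y√(1+z²) = 4.35 + 2×5.31×1.105 = 16.08 m.
Hydraulic radius R = A/P = 36.35/16.08 = 2.26 m.
Manning's equation: Q = (1/n) A R^(2/3) S^(1/2) = (1/0.013) × 36.35 × 2.26^(2/3) × 0.00074^(1/2) = 131 m³/s.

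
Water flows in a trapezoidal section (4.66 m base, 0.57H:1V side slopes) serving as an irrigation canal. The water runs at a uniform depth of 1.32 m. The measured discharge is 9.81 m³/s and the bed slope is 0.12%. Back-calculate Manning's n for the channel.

With bottom width b = 4.66 m and side slope z = 0.57: A = (b + zy)y = (4.66 + 0.57×1.32)×1.32 = 7.144 m²; P = b + 2y√(1+z²) = 4.66 + 2×1.32×1.151 = 7.699 m.
Hydraulic radius R = A/P = 7.144/7.699 = 0.928 m.
Rearranging Manning's equation: n = (1/Q) A R^(2/3) S^(1/2) = (1/9.81) × 7.144 × 0.928^(2/3) × √0.0012 = 0.024.

n = 0.024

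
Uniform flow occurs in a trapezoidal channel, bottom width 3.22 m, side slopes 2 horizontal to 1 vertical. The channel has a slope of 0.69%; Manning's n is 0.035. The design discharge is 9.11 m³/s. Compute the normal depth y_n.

y_n = 0.975 m

Manning's equation rearranged: A R^(2/3) = nQ / (1·√S) = 0.035 × 9.11 / (√0.0069) = 3.839.
At y = 1.11 m: A R^(2/3) = 4.93 — over.
At y = 0.711 m: A R^(2/3) = 2.123 — short.
At y = 0.975 m: A R^(2/3) = 3.84 — close enough.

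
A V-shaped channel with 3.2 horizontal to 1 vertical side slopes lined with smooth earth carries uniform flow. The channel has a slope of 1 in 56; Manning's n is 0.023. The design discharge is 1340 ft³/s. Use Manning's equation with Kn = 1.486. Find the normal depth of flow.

y_n = 5.16 ft

Manning's equation rearranged: A R^(2/3) = nQ / (1.486·√S) = 0.023 × 1340 / (1.486 × √0.01786) = 155.2.
Trying y = 3.61 ft: A R^(2/3) = 59.93 — low.
Trying y = 6.59 ft: A R^(2/3) = 298.3 — high.
Trying y = 5.16 ft: A R^(2/3) = 155.4 — matches.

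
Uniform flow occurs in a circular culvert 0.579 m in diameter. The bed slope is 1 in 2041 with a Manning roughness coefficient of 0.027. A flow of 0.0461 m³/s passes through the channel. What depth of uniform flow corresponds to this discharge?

y_n = 0.383 m

Manning's equation rearranged: A R^(2/3) = nQ / (1·√S) = 0.027 × 0.0461 / (√0.00049) = 0.05623.
At y = 0.487 m: A R^(2/3) = 0.07419 — high.
At y = 0.297 m: A R^(2/3) = 0.03789 — low.
At y = 0.383 m: A R^(2/3) = 0.05628 — ≈ 0.05623.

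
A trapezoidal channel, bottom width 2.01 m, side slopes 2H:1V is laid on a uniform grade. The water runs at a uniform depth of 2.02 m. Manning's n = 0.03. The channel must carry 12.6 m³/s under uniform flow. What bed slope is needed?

With bottom width b = 2.01 m and side slope z = 2: A = (b + zy)y = (2.01 + 2×2.02)×2.02 = 12.22 m²; P = b + 2y√(1+z²) = 2.01 + 2×2.02×2.236 = 11.04 m.
Hydraulic radius R = A/P = 12.22/11.04 = 1.107 m.
From Manning's equation, S = [nQ / (1 A R^(2/3))]² = [0.03 × 12.6 / (1 × 12.22 × 1.107^(2/3))]² = 0.000836.

S = 0.000836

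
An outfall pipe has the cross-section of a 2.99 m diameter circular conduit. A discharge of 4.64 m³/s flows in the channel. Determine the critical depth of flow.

y_c = 0.915 m

At critical depth, Q² T / (g A³) = 1, i.e. A³/T = Q²/g = 4.64²/9.81 = 2.195.
At y = 0.809 m: A³/T = 1.359 — low.
At y = 1.16 m: A³/T = 5.476 — high.
At y = 0.915 m: A³/T = 2.192 — close enough.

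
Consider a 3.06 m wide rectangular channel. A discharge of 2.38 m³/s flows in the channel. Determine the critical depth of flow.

For a rectangular channel, critical depth y_c = (q²/g)^(1/3) where q = Q/b = 2.38/3.06 = 0.7778 m²/s.
So y_c = (0.7778²/9.81)^(1/3) = 0.395 m.

y_c = 0.395 m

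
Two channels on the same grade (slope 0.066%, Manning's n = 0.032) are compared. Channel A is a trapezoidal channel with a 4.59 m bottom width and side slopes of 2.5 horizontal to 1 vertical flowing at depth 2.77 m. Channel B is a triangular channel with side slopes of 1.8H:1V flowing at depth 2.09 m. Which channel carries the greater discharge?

channel A

Channel A: With bottom width b = 4.59 m and side slope z = 2.5: A = (b + zy)y = (4.59 + 2.5×2.77)×2.77 = 31.9 m²; P = b + 2y√(1+z²) = 4.59 + 2×2.77×2.693 = 19.51 m. Hydraulic radius R = A/P = 31.9/19.51 = 1.635 m. Q_A = (1/0.032)·31.9·1.635^(2/3)·√0.00066 = 35.54 m³/s.
Channel B: For a triangular section with side slope z = 1.8: A = zy² = 1.8×2.09² = 7.863 m²; P = 2y√(1+z²) = 2×2.09×2.059 = 8.607 m. Hydraulic radius R = A/P = 7.863/8.607 = 0.9135 m. Q_B = (1/0.032)·7.863·0.9135^(2/3)·√0.00066 = 5.943 m³/s.
Q_A = 35.54 m³/s vs Q_B = 5.943 m³/s, so channel A carries more.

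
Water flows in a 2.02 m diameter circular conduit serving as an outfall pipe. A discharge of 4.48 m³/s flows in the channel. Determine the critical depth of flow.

At critical depth, Q² T / (g A³) = 1, i.e. A³/T = Q²/g = 4.48²/9.81 = 2.046.
Trying y = 1.19 m: A³/T = 3.812 — too large.
Trying y = 0.779 m: A³/T = 0.7531 — too small.
Trying y = 1.01 m: A³/T = 2.037 — ≈ 2.046.

y_c = 1.01 m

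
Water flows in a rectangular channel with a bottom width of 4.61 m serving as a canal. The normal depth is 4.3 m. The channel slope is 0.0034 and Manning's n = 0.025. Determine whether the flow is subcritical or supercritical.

Flow area A = b·y = 4.61 × 4.3 = 19.82 m². Wetted perimeter P = b + 2y = 4.61 + 2×4.3 = 13.21 m.
Hydraulic radius R = A/P = 19.82/13.21 = 1.501 m.
V = (1/n) R^(2/3) √S = (1/0.025) × 1.501^(2/3) × √0.0034 = 3.057 m/s. Hydraulic depth D_h = A/T = 19.82/4.61 = 4.3 m.
Froude number Fr = V/√(g·D_h) = 3.057/√(9.81×4.3) = 0.471, which is less than 1, so the flow is subcritical.

subcritical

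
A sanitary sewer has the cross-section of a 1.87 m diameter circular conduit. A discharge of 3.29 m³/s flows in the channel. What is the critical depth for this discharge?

At critical depth, Q² T / (g A³) = 1, i.e. A³/T = Q²/g = 3.29²/9.81 = 1.103.
At y = 1.06 m: A³/T = 2.236 — high.
At y = 0.881 m: A³/T = 1.103 — close enough.

y_c = 0.881 m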